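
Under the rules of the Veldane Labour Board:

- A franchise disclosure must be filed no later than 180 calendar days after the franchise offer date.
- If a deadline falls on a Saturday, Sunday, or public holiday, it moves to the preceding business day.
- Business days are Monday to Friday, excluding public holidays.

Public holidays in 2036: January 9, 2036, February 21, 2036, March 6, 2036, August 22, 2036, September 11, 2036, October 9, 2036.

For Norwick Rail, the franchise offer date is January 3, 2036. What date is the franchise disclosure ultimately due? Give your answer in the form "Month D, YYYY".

July 1, 2036

Adding 180 calendar days to January 3, 2036 gives July 1, 2036.
Since July 1, 2036 is a Tuesday and not a holiday, the date is unchanged.
The final due date is July 1, 2036.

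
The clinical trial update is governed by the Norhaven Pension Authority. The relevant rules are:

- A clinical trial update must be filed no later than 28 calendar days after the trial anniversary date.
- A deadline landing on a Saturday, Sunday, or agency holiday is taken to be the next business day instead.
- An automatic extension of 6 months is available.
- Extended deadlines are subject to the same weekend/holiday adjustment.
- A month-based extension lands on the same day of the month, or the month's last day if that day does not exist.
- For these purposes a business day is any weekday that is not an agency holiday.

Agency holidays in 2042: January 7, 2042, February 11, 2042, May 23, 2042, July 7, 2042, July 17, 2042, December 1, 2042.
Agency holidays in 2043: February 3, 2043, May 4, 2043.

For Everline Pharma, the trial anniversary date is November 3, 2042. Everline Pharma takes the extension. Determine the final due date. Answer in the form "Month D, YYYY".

Adding 28 calendar days to November 3, 2042 gives December 1, 2042.
December 1, 2042 is a listed holiday, so it moves to the next business day, December 2, 2042 (Tuesday).
Applying the 6 months extension: 6 months after December 2, 2042 is June 2, 2043.
June 2, 2043 falls on a Tuesday, which is a business day, so no adjustment is needed.
Final deadline: June 2, 2043.

June 2, 2043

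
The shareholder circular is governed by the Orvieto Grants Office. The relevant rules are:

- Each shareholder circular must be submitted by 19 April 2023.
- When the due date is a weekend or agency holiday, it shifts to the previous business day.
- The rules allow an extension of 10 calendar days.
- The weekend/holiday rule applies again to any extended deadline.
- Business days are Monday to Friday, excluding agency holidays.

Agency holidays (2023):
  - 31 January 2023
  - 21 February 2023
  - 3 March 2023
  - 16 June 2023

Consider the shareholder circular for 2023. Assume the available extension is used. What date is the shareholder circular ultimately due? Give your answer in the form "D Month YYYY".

The stated deadline is 19 April 2023.
Since 19 April 2023 is a Wednesday and not a holiday, the date is unchanged.
Add the 10 calendar-day extension to 19 April 2023: 29 April 2023.
29 April 2023 is a Saturday, so it moves to the preceding business day, 28 April 2023 (Friday).
Final deadline: 28 April 2023.

28 April 2023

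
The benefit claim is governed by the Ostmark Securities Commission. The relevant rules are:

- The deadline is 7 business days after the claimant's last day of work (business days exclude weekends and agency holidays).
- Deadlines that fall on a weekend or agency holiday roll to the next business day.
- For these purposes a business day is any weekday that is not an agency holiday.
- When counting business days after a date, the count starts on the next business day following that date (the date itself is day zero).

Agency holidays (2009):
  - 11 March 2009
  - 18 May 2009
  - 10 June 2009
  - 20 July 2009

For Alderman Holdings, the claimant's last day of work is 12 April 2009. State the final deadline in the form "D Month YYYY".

21 April 2009

7 business days after 12 April 2009, excluding weekends and holidays, is 21 April 2009.
21 April 2009 is a Tuesday and not a listed holiday, so it stands.
The final due date is 21 April 2009.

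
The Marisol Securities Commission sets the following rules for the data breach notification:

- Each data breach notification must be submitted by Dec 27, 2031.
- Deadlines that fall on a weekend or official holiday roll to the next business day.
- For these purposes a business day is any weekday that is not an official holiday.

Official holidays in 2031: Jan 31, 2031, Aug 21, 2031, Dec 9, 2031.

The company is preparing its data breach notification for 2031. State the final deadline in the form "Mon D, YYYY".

Dec 29, 2031

The statutory due date is Dec 27, 2031.
Because Dec 27, 2031 is a Saturday, the deadline becomes Dec 29, 2031 (Monday).
So the filing is due Dec 29, 2031.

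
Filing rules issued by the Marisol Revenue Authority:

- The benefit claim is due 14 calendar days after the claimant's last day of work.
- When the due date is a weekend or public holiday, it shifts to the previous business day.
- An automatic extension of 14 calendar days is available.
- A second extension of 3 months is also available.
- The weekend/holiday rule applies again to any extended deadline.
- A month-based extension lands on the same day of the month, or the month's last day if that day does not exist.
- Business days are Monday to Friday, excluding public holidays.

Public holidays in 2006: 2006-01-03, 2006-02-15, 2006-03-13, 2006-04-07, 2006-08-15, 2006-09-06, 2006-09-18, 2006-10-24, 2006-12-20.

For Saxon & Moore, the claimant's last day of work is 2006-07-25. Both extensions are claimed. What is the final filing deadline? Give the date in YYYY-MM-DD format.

From 2006-07-25, 14 calendar days later is 2006-08-08.
2006-08-08 is a Tuesday and not a listed holiday, so it stands.
Applying the 14-calendar-day extension: 2006-08-08 + 14 days = 2006-08-22.
2006-08-22 (Tuesday) is already a business day.
Applying the 3 months extension: 3 months after 2006-08-22 is 2006-11-22.
2006-11-22 is a Wednesday and not a listed holiday, so it stands.
Final deadline: 2006-11-22.

2006-11-22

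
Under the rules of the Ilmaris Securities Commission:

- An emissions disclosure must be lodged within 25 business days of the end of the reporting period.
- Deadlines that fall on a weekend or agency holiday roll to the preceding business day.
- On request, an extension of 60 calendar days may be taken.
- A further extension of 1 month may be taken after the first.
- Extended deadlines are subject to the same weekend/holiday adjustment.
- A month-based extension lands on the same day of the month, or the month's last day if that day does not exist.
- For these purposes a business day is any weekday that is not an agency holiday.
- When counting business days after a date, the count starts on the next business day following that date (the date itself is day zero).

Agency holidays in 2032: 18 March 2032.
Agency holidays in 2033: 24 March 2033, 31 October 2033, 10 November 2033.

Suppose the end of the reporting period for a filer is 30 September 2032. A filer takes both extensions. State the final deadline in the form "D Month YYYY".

Starting the day after 30 September 2032 and counting 25 business days lands on 4 November 2032.
4 November 2032 falls on a Thursday, which is a business day, so no adjustment is needed.
With the 60-day extension, 4 November 2032 becomes 3 January 2033.
3 January 2033 falls on a Monday, which is a business day, so no adjustment is needed.
Applying the 1 month extension: 1 month after 3 January 2033 is 3 February 2033.
Since 3 February 2033 is a Thursday and not a holiday, the date is unchanged.
The final due date is 3 February 2033.

3 February 2033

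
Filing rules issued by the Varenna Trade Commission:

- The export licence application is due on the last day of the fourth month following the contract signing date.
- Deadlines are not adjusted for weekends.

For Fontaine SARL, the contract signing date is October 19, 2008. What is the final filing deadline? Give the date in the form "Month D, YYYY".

4 months after October 19, 2008 is February 2009; that month ends on February 28, 2009.
No adjustment is made for weekends or holidays, so February 28, 2009 stands.
So the filing is due February 28, 2009.

February 28, 2009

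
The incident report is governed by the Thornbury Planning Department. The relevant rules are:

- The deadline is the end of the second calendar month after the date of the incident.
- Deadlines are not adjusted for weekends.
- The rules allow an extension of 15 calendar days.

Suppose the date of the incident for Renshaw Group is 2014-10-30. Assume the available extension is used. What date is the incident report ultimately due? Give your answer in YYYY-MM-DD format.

2015-01-15

The second month after 2014-10-30 is December 2014, whose last day is 2014-12-31.
2014-12-31 is a Wednesday; no weekend or holiday adjustment applies.
Applying the 15-calendar-day extension: 2014-12-31 + 15 days = 2015-01-15.
No adjustment is made for weekends or holidays, so 2015-01-15 stands.
Deadline: 2015-01-15.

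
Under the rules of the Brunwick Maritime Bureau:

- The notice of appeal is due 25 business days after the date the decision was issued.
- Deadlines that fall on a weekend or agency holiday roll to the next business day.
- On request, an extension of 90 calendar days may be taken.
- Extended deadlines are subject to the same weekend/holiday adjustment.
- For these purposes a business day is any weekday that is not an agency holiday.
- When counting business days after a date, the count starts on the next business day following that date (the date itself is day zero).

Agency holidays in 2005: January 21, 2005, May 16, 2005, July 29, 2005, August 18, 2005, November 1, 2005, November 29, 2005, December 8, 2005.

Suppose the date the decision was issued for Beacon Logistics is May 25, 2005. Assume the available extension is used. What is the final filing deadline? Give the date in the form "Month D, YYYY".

September 27, 2005

Starting the day after May 25, 2005 and counting 25 business days lands on June 29, 2005.
Since June 29, 2005 is a Wednesday and not a holiday, the date is unchanged.
Add the 90 calendar-day extension to June 29, 2005: September 27, 2005.
Since September 27, 2005 is a Tuesday and not a holiday, the date is unchanged.
Deadline: September 27, 2005.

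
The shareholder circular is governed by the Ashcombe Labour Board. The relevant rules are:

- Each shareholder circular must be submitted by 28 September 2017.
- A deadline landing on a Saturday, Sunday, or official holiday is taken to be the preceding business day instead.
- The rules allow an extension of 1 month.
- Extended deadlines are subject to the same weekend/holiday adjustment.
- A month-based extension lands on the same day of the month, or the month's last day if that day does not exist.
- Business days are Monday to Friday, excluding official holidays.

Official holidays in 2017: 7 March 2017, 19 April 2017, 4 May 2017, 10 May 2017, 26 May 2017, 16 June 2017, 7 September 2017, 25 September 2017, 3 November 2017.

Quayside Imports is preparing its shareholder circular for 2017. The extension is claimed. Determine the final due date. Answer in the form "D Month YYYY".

27 October 2017

The stated deadline is 28 September 2017.
Since 28 September 2017 is a Thursday and not a holiday, the date is unchanged.
The 1 month extension carries 28 September 2017 to 28 October 2017.
Because 28 October 2017 is a Saturday, the deadline becomes 27 October 2017 (Friday).
So the filing is due 27 October 2017.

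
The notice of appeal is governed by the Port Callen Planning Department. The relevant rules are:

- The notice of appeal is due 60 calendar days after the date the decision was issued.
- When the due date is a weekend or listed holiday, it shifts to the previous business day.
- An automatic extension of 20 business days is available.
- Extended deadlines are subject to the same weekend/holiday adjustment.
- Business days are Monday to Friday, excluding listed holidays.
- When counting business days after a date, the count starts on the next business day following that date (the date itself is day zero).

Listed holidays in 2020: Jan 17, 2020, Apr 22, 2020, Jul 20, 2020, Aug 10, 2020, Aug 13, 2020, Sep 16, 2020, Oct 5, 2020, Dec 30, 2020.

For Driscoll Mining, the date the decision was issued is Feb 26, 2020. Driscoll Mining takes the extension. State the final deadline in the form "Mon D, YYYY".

May 22, 2020

From Feb 26, 2020, 60 calendar days later is Apr 26, 2020.
Because Apr 26, 2020 is a Sunday, the deadline becomes Apr 24, 2020 (Friday).
Counting 20 further business days from Apr 24, 2020 reaches May 22, 2020.
May 22, 2020 falls on a Friday, which is a business day, so no adjustment is needed.
So the filing is due May 22, 2020.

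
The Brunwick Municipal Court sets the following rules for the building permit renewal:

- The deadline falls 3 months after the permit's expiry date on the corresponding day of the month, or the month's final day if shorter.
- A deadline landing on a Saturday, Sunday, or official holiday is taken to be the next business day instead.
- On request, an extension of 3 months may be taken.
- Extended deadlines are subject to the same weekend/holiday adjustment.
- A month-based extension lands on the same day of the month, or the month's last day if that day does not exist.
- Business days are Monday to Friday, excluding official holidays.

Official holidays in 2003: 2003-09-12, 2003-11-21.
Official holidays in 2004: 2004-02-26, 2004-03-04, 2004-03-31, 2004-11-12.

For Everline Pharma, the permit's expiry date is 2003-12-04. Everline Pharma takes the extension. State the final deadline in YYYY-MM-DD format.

3 months after 2003-12-04, on the same day of the month, is 2004-03-04.
2004-03-04 is a listed holiday, so it moves to the next business day, 2004-03-05 (Friday).
The 3 months extension carries 2004-03-05 to 2004-06-05.
2004-06-05 falls on a Saturday. Rolling to the next business day gives 2004-06-07, a Monday.
So the filing is due 2004-06-07.

2004-06-07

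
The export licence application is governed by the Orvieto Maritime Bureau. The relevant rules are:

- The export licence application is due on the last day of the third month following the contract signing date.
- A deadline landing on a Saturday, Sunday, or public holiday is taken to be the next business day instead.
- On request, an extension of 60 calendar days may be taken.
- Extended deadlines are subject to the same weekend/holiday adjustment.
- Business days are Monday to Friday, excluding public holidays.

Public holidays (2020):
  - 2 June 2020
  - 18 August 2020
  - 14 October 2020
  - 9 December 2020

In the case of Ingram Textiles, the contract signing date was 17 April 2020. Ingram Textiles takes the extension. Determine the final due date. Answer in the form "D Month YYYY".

3 months after 17 April 2020 is July 2020; that month ends on 31 July 2020.
31 July 2020 (Friday) is already a business day.
With the 60-day extension, 31 July 2020 becomes 29 September 2020.
29 September 2020 is a Tuesday and not a listed holiday, so it stands.
So the filing is due 29 September 2020.

29 September 2020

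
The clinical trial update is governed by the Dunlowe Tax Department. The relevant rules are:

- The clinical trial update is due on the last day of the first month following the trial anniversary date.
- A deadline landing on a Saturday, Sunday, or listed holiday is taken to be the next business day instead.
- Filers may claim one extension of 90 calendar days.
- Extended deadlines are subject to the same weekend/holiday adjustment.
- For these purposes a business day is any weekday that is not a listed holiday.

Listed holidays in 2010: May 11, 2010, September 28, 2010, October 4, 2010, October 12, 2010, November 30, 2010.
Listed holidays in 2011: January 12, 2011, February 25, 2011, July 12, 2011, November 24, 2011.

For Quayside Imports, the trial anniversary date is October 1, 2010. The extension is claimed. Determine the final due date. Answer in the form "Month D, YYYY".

March 1, 2011

1 month after October 1, 2010 is November 2010; that month ends on November 30, 2010.
Because November 30, 2010 is a listed holiday, the deadline becomes December 1, 2010 (Wednesday).
Applying the 90-calendar-day extension: December 1, 2010 + 90 days = March 1, 2011.
March 1, 2011 is a Tuesday and not a listed holiday, so it stands.
The final due date is March 1, 2011.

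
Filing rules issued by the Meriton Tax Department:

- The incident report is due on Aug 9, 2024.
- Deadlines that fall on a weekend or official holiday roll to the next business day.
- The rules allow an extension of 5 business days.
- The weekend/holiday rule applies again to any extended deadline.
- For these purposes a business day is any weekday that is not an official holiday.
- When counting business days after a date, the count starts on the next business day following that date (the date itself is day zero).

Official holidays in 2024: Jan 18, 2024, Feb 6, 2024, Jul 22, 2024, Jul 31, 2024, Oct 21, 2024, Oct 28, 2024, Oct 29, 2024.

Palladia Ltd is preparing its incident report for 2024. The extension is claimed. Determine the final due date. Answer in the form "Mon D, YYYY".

Aug 16, 2024

The stated deadline is Aug 9, 2024.
Aug 9, 2024 (Friday) is already a business day.
The 5-business-day extension runs from Aug 9, 2024 to Aug 16, 2024.
Aug 16, 2024 is a Friday and not a listed holiday, so it stands.
Deadline: Aug 16, 2024.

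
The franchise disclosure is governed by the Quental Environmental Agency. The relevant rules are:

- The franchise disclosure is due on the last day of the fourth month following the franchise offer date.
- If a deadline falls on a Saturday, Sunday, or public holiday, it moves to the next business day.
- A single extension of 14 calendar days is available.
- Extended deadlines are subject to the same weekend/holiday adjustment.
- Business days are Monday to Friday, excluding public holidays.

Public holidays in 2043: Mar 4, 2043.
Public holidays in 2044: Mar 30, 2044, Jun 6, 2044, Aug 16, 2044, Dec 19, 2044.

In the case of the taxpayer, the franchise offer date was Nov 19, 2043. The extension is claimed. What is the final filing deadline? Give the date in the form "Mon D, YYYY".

4 months after Nov 19, 2043 falls in March 2044; the last day of that month is Mar 31, 2044.
Mar 31, 2044 is a Thursday and not a listed holiday, so it stands.
Add the 14 calendar-day extension to Mar 31, 2044: Apr 14, 2044.
Since Apr 14, 2044 is a Thursday and not a holiday, the date is unchanged.
Deadline: Apr 14, 2044.

Apr 14, 2044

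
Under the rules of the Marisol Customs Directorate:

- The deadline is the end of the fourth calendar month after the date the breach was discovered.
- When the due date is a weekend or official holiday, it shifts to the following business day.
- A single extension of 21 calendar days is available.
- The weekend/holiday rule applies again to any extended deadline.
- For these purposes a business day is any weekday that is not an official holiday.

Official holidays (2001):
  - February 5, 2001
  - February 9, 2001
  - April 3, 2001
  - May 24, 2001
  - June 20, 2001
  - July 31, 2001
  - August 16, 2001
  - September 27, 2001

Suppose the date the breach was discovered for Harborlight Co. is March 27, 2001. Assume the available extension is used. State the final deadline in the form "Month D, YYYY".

The fourth month after March 27, 2001 is July 2001, whose last day is July 31, 2001.
July 31, 2001 is a listed holiday; the next business day is August 1, 2001 (Wednesday).
The 21-calendar-day extension moves the deadline from August 1, 2001 to August 22, 2001.
Since August 22, 2001 is a Wednesday and not a holiday, the date is unchanged.
So the filing is due August 22, 2001.

August 22, 2001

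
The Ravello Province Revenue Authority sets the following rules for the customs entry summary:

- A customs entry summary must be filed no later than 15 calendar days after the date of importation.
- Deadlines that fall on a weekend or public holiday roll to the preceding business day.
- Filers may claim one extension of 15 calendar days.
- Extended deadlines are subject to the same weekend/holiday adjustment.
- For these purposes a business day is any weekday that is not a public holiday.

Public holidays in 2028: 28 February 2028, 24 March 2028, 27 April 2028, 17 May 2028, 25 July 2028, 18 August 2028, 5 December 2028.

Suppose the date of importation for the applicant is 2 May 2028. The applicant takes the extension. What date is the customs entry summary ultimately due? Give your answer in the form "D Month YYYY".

31 May 2028

15 calendar days after 2 May 2028 is 17 May 2028.
17 May 2028 is a listed holiday, so it moves to the preceding business day, 16 May 2028 (Tuesday).
Applying the 15-calendar-day extension: 16 May 2028 + 15 days = 31 May 2028.
Since 31 May 2028 is a Wednesday and not a holiday, the date is unchanged.
Deadline: 31 May 2028.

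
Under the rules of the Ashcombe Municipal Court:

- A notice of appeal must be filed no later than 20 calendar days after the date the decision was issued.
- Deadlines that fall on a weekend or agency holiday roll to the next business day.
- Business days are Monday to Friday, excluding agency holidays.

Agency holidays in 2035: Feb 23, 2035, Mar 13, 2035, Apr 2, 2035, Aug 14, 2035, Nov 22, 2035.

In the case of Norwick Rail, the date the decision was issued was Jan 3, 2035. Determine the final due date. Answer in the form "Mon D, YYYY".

Adding 20 calendar days to Jan 3, 2035 gives Jan 23, 2035.
Jan 23, 2035 is a Tuesday and not a listed holiday, so it stands.
Deadline: Jan 23, 2035.

Jan 23, 2035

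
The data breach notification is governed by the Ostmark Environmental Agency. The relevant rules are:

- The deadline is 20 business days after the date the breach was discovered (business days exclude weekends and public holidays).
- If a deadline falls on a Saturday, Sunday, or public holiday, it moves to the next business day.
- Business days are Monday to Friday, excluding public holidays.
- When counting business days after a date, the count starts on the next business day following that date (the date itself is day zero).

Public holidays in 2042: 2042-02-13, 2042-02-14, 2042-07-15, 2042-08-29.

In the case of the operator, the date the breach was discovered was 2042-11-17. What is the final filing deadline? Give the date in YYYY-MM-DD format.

2042-12-15

20 business days after 2042-11-17, excluding weekends and holidays, is 2042-12-15.
Since 2042-12-15 is a Monday and not a holiday, the date is unchanged.
Final deadline: 2042-12-15.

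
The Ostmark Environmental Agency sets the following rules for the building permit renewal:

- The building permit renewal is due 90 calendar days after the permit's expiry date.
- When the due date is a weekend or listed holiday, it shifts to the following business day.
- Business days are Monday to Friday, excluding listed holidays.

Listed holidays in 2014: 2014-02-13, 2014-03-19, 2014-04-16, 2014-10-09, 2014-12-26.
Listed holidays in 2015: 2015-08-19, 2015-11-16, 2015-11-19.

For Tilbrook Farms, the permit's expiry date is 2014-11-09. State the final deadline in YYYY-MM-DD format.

2015-02-09

90 calendar days after 2014-11-09 is 2015-02-07.
2015-02-07 is a Saturday; the next business day is 2015-02-09 (Monday).
Final deadline: 2015-02-09.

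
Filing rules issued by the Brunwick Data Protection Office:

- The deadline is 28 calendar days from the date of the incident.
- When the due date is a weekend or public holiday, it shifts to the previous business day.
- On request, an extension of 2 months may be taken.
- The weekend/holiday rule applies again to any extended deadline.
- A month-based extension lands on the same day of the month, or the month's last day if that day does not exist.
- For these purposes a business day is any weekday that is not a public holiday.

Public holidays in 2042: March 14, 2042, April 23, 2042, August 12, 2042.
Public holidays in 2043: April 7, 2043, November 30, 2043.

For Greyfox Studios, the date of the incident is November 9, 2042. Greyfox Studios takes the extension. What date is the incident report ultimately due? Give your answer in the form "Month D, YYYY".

28 calendar days after November 9, 2042 is December 7, 2042.
Because December 7, 2042 is a Sunday, the deadline becomes December 5, 2042 (Friday).
The 2 months extension carries December 5, 2042 to February 5, 2043.
February 5, 2043 (Thursday) is already a business day.
Final deadline: February 5, 2043.

February 5, 2043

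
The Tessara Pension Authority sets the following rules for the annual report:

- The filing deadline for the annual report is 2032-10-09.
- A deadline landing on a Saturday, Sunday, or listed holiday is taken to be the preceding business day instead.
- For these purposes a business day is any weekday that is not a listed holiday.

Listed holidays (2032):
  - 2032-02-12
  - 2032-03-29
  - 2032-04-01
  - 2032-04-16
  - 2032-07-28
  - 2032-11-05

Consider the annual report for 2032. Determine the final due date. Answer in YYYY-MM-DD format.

The stated deadline is 2032-10-09.
2032-10-09 is a Saturday; the preceding business day is 2032-10-08 (Friday).
Final deadline: 2032-10-08.

2032-10-08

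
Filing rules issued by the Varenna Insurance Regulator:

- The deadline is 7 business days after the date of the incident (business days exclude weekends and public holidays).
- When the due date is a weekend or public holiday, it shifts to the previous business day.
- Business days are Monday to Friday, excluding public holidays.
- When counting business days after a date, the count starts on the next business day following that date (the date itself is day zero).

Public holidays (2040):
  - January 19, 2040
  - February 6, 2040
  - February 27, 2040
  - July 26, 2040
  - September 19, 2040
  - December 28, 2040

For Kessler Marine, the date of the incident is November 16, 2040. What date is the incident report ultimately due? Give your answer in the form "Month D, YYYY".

7 business days after November 16, 2040, excluding weekends and holidays, is November 27, 2040.
November 27, 2040 falls on a Tuesday, which is a business day, so no adjustment is needed.
The final due date is November 27, 2040.

November 27, 2040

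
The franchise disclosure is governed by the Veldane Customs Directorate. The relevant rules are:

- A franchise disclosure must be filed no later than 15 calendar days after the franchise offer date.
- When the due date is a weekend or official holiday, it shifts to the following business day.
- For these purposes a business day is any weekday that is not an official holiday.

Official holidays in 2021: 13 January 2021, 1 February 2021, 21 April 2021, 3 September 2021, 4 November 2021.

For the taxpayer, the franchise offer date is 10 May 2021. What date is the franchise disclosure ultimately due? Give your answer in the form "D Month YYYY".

25 May 2021

Trigger date 10 May 2021 + 15 calendar days = 25 May 2021.
25 May 2021 falls on a Tuesday, which is a business day, so no adjustment is needed.
Deadline: 25 May 2021.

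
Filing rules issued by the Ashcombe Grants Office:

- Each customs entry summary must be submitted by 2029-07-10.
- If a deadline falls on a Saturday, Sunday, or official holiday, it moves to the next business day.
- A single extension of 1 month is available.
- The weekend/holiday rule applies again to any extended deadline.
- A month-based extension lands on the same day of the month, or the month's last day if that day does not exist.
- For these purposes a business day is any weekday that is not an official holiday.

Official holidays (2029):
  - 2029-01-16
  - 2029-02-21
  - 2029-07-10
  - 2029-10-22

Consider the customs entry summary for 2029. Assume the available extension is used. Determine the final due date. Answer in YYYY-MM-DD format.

2029-08-13

The stated deadline is 2029-07-10.
2029-07-10 is a listed holiday, so it moves to the next business day, 2029-07-11 (Wednesday).
The 1 month extension carries 2029-07-11 to 2029-08-11.
Because 2029-08-11 is a Saturday, the deadline becomes 2029-08-13 (Monday).
The final due date is 2029-08-13.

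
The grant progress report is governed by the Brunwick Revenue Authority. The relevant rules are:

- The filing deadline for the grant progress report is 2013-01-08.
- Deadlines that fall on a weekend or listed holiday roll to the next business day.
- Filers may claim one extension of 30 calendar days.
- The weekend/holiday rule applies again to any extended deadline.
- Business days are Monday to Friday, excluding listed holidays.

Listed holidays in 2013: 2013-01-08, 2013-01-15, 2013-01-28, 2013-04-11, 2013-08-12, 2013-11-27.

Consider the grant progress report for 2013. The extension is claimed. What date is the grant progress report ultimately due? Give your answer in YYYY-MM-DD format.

2013-02-08

The statutory due date is 2013-01-08.
Because 2013-01-08 is a listed holiday, the deadline becomes 2013-01-09 (Wednesday).
The 30-calendar-day extension moves the deadline from 2013-01-09 to 2013-02-08.
2013-02-08 is a Friday and not a listed holiday, so it stands.
Final deadline: 2013-02-08.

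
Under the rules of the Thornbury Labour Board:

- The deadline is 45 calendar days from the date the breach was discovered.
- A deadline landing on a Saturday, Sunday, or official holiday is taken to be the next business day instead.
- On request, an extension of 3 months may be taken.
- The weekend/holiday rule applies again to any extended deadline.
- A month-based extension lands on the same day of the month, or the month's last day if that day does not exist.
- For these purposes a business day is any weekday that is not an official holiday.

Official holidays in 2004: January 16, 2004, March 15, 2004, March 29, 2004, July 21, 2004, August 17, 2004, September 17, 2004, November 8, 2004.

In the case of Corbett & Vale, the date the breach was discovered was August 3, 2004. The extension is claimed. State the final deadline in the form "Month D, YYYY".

Trigger date August 3, 2004 + 45 calendar days = September 17, 2004.
September 17, 2004 falls on a listed holiday. Rolling to the next business day gives September 20, 2004, a Monday.
The 3 months extension carries September 20, 2004 to December 20, 2004.
Since December 20, 2004 is a Monday and not a holiday, the date is unchanged.
So the filing is due December 20, 2004.

December 20, 2004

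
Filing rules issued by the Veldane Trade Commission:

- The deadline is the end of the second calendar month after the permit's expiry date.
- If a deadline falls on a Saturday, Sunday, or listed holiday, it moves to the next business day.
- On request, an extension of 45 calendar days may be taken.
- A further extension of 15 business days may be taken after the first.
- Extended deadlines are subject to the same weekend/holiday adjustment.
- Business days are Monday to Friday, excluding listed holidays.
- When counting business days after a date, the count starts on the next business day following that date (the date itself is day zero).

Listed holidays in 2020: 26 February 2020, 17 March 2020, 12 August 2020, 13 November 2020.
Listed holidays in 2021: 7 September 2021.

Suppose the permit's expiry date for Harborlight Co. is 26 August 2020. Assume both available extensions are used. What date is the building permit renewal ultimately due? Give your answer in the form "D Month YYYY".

7 January 2021

The second month after 26 August 2020 is October 2020, whose last day is 31 October 2020.
31 October 2020 falls on a Saturday. Rolling to the next business day gives 2 November 2020, a Monday.
Add the 45 calendar-day extension to 2 November 2020: 17 December 2020.
17 December 2020 falls on a Thursday, which is a business day, so no adjustment is needed.
The 15-business-day extension runs from 17 December 2020 to 7 January 2021.
7 January 2021 is a Thursday and not a listed holiday, so it stands.
Final deadline: 7 January 2021.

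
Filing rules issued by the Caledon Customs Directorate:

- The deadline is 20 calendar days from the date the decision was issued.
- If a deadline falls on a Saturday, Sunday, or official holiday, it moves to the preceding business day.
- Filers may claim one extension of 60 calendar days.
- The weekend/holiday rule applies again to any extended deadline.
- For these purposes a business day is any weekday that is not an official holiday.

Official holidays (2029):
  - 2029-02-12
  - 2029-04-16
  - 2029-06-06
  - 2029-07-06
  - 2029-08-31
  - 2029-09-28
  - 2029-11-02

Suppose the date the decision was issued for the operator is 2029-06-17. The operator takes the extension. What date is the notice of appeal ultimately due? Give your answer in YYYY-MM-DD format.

2029-09-03

From 2029-06-17, 20 calendar days later is 2029-07-07.
2029-07-07 is a Saturday; the preceding business day is 2029-07-05 (Thursday).
Applying the 60-calendar-day extension: 2029-07-05 + 60 days = 2029-09-03.
Since 2029-09-03 is a Monday and not a holiday, the date is unchanged.
Final deadline: 2029-09-03.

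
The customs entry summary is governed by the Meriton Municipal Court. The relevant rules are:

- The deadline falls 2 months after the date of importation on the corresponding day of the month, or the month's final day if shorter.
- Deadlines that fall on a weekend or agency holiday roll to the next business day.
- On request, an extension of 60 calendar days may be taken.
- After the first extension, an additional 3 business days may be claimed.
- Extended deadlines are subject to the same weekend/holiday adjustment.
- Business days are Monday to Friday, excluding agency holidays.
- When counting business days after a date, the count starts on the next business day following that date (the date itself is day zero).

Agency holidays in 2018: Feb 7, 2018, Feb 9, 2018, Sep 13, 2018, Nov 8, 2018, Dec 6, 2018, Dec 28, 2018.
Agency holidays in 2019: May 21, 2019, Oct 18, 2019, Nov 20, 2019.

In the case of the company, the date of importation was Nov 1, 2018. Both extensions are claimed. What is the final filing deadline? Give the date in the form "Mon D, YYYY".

2 months from Nov 1, 2018 is Jan 1, 2019.
Jan 1, 2019 (Tuesday) is already a business day.
Add the 60 calendar-day extension to Jan 1, 2019: Mar 2, 2019.
Mar 2, 2019 is a Saturday; the next business day is Mar 4, 2019 (Monday).
Counting 3 further business days from Mar 4, 2019 reaches Mar 7, 2019.
Mar 7, 2019 is a Thursday and not a listed holiday, so it stands.
Deadline: Mar 7, 2019.

Mar 7, 2019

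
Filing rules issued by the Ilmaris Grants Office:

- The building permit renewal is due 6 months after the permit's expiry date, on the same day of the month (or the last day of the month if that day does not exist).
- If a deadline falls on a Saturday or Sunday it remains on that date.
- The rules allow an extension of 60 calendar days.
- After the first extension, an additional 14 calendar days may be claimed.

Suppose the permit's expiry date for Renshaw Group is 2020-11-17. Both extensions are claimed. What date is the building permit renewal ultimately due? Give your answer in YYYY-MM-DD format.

2021-07-30

6 months from 2020-11-17 is 2021-05-17.
2021-05-17 falls on a Monday. The rules make no weekend/holiday allowance, so it remains 2021-05-17.
Applying the 60-calendar-day extension: 2021-05-17 + 60 days = 2021-07-16.
No adjustment is made for weekends or holidays, so 2021-07-16 stands.
Applying the 14-calendar-day extension: 2021-07-16 + 14 days = 2021-07-30.
2021-07-30 is a Friday; no weekend or holiday adjustment applies.
So the filing is due 2021-07-30.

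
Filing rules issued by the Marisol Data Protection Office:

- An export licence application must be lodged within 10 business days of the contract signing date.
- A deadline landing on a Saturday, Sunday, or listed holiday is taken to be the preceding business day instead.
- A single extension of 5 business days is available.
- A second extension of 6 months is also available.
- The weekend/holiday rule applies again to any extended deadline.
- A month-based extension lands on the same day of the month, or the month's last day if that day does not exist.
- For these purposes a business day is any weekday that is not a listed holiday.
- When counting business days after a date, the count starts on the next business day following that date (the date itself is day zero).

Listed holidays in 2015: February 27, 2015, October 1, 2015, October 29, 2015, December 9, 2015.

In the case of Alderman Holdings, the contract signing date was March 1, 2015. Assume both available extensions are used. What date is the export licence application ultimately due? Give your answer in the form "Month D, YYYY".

September 18, 2015

10 business days after March 1, 2015, excluding weekends and holidays, is March 13, 2015.
March 13, 2015 is a Friday and not a listed holiday, so it stands.
Counting 5 further business days from March 13, 2015 reaches March 20, 2015.
Since March 20, 2015 is a Friday and not a holiday, the date is unchanged.
Applying the 6 months extension: 6 months after March 20, 2015 is September 20, 2015.
September 20, 2015 is a Sunday; the preceding business day is September 18, 2015 (Friday).
So the filing is due September 18, 2015.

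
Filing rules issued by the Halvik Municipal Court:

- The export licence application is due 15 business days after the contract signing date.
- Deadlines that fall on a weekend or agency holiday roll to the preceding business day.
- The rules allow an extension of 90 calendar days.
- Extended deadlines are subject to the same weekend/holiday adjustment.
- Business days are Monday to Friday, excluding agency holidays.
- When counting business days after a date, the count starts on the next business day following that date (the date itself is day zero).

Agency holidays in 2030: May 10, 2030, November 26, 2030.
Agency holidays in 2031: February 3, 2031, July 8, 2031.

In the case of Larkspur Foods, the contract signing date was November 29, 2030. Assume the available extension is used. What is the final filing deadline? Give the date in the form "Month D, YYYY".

March 20, 2031

Counting 15 business days after November 29, 2030 (skipping weekends and listed holidays) reaches December 20, 2030.
Since December 20, 2030 is a Friday and not a holiday, the date is unchanged.
Applying the 90-calendar-day extension: December 20, 2030 + 90 days = March 20, 2031.
March 20, 2031 falls on a Thursday, which is a business day, so no adjustment is needed.
The final due date is March 20, 2031.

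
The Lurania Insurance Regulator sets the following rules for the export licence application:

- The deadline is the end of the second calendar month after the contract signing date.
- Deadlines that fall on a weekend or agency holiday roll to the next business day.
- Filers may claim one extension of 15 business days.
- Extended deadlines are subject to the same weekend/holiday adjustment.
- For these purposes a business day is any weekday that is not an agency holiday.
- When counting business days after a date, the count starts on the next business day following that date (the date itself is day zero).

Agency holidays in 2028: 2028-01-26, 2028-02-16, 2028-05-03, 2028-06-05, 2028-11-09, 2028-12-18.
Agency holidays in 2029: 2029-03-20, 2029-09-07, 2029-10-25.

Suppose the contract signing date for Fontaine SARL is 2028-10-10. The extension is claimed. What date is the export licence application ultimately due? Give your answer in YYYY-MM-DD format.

2 months after 2028-10-10 is December 2028; that month ends on 2028-12-31.
2028-12-31 is a Sunday; the next business day is 2029-01-01 (Monday).
Counting 15 further business days from 2029-01-01 reaches 2029-01-22.
Since 2029-01-22 is a Monday and not a holiday, the date is unchanged.
So the filing is due 2029-01-22.

2029-01-22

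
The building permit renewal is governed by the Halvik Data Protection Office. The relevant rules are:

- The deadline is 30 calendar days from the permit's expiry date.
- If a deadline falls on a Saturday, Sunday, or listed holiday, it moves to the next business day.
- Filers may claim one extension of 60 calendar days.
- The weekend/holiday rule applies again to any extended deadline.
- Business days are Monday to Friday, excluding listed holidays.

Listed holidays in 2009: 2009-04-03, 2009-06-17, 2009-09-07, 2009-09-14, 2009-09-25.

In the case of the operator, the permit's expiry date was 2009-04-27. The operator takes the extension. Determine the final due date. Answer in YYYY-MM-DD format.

2009-07-27

30 calendar days after 2009-04-27 is 2009-05-27.
2009-05-27 (Wednesday) is already a business day.
Applying the 60-calendar-day extension: 2009-05-27 + 60 days = 2009-07-26.
2009-07-26 is a Sunday, so it moves to the next business day, 2009-07-27 (Monday).
Final deadline: 2009-07-27.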